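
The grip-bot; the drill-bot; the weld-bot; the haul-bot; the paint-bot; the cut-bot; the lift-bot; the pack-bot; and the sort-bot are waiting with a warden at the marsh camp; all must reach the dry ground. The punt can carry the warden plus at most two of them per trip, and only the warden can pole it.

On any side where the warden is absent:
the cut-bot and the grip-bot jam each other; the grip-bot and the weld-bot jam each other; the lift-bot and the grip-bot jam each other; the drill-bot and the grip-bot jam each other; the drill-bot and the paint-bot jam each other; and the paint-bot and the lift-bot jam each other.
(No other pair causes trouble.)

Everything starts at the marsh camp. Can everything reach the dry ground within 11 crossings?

Yes

Yes — this plan uses 11 crossings (≤ 11):
1. Warden goes to the dry ground with the grip-bot and the paint-bot.
2. Warden goes back to the marsh camp alone.
3. Warden goes to the dry ground with the haul-bot.
4. Warden goes back to the marsh camp alone.
5. Warden goes to the dry ground with the drill-bot and the weld-bot.
6. Warden goes back to the marsh camp with the grip-bot and the paint-bot.
7. Warden goes to the dry ground with the cut-bot and the lift-bot.
8. Warden goes back to the marsh camp alone.
9. Warden goes to the dry ground with the pack-bot and the sort-bot.
10. Warden goes back to the marsh camp alone.
11. Warden goes to the dry ground with the grip-bot and the paint-bot.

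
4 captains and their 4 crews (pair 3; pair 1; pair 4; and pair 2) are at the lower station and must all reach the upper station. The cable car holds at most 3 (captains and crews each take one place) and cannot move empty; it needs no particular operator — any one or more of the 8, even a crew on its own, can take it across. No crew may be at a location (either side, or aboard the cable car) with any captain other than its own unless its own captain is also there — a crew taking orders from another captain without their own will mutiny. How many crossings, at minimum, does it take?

Counting alone: each trip to the upper station takes at most 3 across and each return brings at least 1 back, so after t trips out (and t−1 returns) at most 3t − (t−1) of the 8 are across; that first reaches 8 at t = 4, so at least 7 crossings are needed.
The safety rule pushes this higher. Following every safe sequence of crossings, the most of the 8 that can be at the upper station as the cable car arrives there on crossing 7 is 7 — never all 8.
So no plan with fewer than 9 crossings exists, and this one achieves 9:
1. captain 3 and crew 3 cross → the upper station.
2. captain 3 crosses ← the lower station.
3. captain 1, captain 3, and crew 1 cross → the upper station.
4. captain 3 and crew 3 cross ← the lower station.
5. captain 2, captain 3, and captain 4 cross → the upper station.
6. crew 1 crosses ← the lower station.
7. crew 1 and crew 3 cross → the upper station.
8. crew 3 crosses ← the lower station.
9. crew 2, crew 3, and crew 4 cross → the upper station.

9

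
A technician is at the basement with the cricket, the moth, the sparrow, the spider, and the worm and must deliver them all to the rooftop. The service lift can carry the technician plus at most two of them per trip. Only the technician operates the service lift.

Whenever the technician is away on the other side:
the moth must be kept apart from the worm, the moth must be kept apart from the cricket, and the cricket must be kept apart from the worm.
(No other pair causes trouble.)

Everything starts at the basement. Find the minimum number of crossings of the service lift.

7

Counting alone: the technician can take at most 2 across per trip to the rooftop, so moving all 5 needs at least 3 loaded trips out, with a return between consecutive ones — at least 5 crossings.
The safety rule pushes this higher. Following every safe sequence of crossings, the most of the 5 that can be at the rooftop as the service lift arrives there on crossing 5 is 4 — never all 5.
So no plan with fewer than 7 crossings exists, and this one achieves 7:
1. Technician goes to the rooftop with the cricket and the moth.  [the basement: the sparrow, the spider, the worm | the rooftop: the cricket, the moth]
2. Technician goes back to the basement with the cricket.  [the basement: the cricket, the sparrow, the spider, the worm | the rooftop: the moth]
3. Technician goes to the rooftop with the cricket and the sparrow.  [the basement: the spider, the worm | the rooftop: the cricket, the moth, the sparrow]
4. Technician goes back to the basement with the cricket.  [the basement: the cricket, the spider, the worm | the rooftop: the moth, the sparrow]
5. Technician goes to the rooftop with the cricket and the spider.  [the basement: the worm | the rooftop: the cricket, the moth, the sparrow, the spider]
6. Technician goes back to the basement with the cricket.  [the basement: the cricket, the worm | the rooftop: the moth, the sparrow, the spider]
7. Technician goes to the rooftop with the cricket and the worm.  [the basement: — | the rooftop: the cricket, the moth, the sparrow, the spider, the worm]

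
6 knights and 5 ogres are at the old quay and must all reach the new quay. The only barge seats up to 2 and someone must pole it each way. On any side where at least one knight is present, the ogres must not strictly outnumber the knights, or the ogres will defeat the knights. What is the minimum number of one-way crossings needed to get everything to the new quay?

19

Counting alone: each trip to the new quay takes at most 2 across and each return brings at least 1 back, so after t trips out (and t−1 returns) at most 2t − (t−1) of the 11 are across; that first reaches 11 at t = 10, so at least 19 crossings are needed.
The plan below uses exactly 19 crossings, so it is optimal:
1. 2 ogres → the new quay.  (the old quay: 6K 3O; the new quay: 0K 2O)
2. 1 ogre ← the old quay.  (the old quay: 6K 4O; the new quay: 0K 1O)
3. 2 ogres → the new quay.  (the old quay: 6K 2O; the new quay: 0K 3O)
4. 1 ogre ← the old quay.  (the old quay: 6K 3O; the new quay: 0K 2O)
5. 2 knights → the new quay.  (the old quay: 4K 3O; the new quay: 2K 2O)
6. 1 ogre ← the old quay.  (the old quay: 4K 4O; the new quay: 2K 1O)
7. 1 knight and 1 ogre → the new quay.  (the old quay: 3K 3O; the new quay: 3K 2O)
8. 1 knight ← the old quay.  (the old quay: 4K 3O; the new quay: 2K 2O)
9. 1 knight and 1 ogre → the new quay.  (the old quay: 3K 2O; the new quay: 3K 3O)
10. 1 ogre ← the old quay.  (the old quay: 3K 3O; the new quay: 3K 2O)
11. 1 knight and 1 ogre → the new quay.  (the old quay: 2K 2O; the new quay: 4K 3O)
12. 1 knight ← the old quay.  (the old quay: 3K 2O; the new quay: 3K 3O)
13. 1 knight and 1 ogre → the new quay.  (the old quay: 2K 1O; the new quay: 4K 4O)
14. 1 ogre ← the old quay.  (the old quay: 2K 2O; the new quay: 4K 3O)
15. 1 knight and 1 ogre → the new quay.  (the old quay: 1K 1O; the new quay: 5K 4O)
16. 1 knight ← the old quay.  (the old quay: 2K 1O; the new quay: 4K 4O)
17. 1 knight and 1 ogre → the new quay.  (the old quay: 1K 0O; the new quay: 5K 5O)
18. 1 ogre ← the old quay.  (the old quay: 1K 1O; the new quay: 5K 4O)
19. 1 knight and 1 ogre → the new quay.  (the old quay: 0K 0O; the new quay: 6K 5O)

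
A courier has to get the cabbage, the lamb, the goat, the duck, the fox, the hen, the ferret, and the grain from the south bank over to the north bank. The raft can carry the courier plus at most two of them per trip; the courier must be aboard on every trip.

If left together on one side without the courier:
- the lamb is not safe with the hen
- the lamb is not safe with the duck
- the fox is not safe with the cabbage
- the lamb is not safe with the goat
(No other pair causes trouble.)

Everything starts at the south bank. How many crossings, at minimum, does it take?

Counting alone: the courier can take at most 2 across per trip to the north bank, so moving all 8 needs at least 4 loaded trips out, with a return between consecutive ones — at least 7 crossings.
The safety rule pushes this higher. Following every safe sequence of crossings, the most of the 8 that can be at the north bank as the raft arrives there on crossing 7 is 7 — never all 8.
So no plan with fewer than 9 crossings exists, and this one achieves 9:
1. Courier goes to the north bank with the cabbage and the lamb.
2. Courier goes back to the south bank alone.
3. Courier goes to the north bank with the goat.
4. Courier goes back to the south bank with the lamb.
5. Courier goes to the north bank with the duck and the hen.
6. Courier goes back to the south bank alone.
7. Courier goes to the north bank with the ferret and the grain.
8. Courier goes back to the south bank alone.
9. Courier goes to the north bank with the fox and the lamb.

9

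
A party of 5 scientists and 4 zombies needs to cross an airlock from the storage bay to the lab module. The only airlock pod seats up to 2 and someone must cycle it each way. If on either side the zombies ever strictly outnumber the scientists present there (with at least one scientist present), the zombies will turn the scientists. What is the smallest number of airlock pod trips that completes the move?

Counting alone: each trip to the lab module takes at most 2 across and each return brings at least 1 back, so after t trips out (and t−1 returns) at most 2t − (t−1) of the 9 are across; that first reaches 9 at t = 8, so at least 15 crossings are needed.
The plan below uses exactly 15 crossings, so it is optimal:
1. 2 zombies → the lab module.  (the storage bay: 5S 2Z; the lab module: 0S 2Z)
2. 1 zombie ← the storage bay.  (the storage bay: 5S 3Z; the lab module: 0S 1Z)
3. 2 zombies → the lab module.  (the storage bay: 5S 1Z; the lab module: 0S 3Z)
4. 1 zombie ← the storage bay.  (the storage bay: 5S 2Z; the lab module: 0S 2Z)
5. 2 scientists → the lab module.  (the storage bay: 3S 2Z; the lab module: 2S 2Z)
6. 1 zombie ← the storage bay.  (the storage bay: 3S 3Z; the lab module: 2S 1Z)
7. 1 scientist and 1 zombie → the lab module.  (the storage bay: 2S 2Z; the lab module: 3S 2Z)
8. 1 scientist ← the storage bay.  (the storage bay: 3S 2Z; the lab module: 2S 2Z)
9. 1 scientist and 1 zombie → the lab module.  (the storage bay: 2S 1Z; the lab module: 3S 3Z)
10. 1 zombie ← the storage bay.  (the storage bay: 2S 2Z; the lab module: 3S 2Z)
11. 1 scientist and 1 zombie → the lab module.  (the storage bay: 1S 1Z; the lab module: 4S 3Z)
12. 1 scientist ← the storage bay.  (the storage bay: 2S 1Z; the lab module: 3S 3Z)
13. 1 scientist and 1 zombie → the lab module.  (the storage bay: 1S 0Z; the lab module: 4S 4Z)
14. 1 zombie ← the storage bay.  (the storage bay: 1S 1Z; the lab module: 4S 3Z)
15. 1 scientist and 1 zombie → the lab module.  (the storage bay: 0S 0Z; the lab module: 5S 4Z)

15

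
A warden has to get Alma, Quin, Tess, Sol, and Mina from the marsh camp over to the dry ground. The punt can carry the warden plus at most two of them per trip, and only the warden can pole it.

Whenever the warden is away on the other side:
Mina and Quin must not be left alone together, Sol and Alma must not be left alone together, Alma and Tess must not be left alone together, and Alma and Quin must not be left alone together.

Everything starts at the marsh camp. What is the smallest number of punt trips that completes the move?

Counting alone: the warden can take at most 2 across per trip to the dry ground, so moving all 5 needs at least 3 loaded trips out, with a return between consecutive ones — at least 5 crossings.
The plan below uses exactly 5 crossings, so it is optimal:
1. Warden goes to the dry ground with Alma and Quin.
2. Warden goes back to the marsh camp with Alma.
3. Warden goes to the dry ground with Sol and Tess.
4. Warden goes back to the marsh camp alone.
5. Warden goes to the dry ground with Alma and Mina.

5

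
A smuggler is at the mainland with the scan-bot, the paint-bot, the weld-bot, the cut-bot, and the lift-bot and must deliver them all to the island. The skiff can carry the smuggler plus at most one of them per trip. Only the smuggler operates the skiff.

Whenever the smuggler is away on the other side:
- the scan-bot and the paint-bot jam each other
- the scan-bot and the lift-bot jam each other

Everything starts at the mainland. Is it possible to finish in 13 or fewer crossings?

Yes — this plan uses 11 crossings (≤ 13):
1. Smuggler goes to the island with the scan-bot.  [the mainland: the cut-bot, the lift-bot, the paint-bot, the weld-bot | the island: the scan-bot]
2. Smuggler goes back to the mainland alone.  [the mainland: the cut-bot, the lift-bot, the paint-bot, the weld-bot | the island: the scan-bot]
3. Smuggler goes to the island with the paint-bot.  [the mainland: the cut-bot, the lift-bot, the weld-bot | the island: the paint-bot, the scan-bot]
4. Smuggler goes back to the mainland with the scan-bot.  [the mainland: the cut-bot, the lift-bot, the scan-bot, the weld-bot | the island: the paint-bot]
5. Smuggler goes to the island with the lift-bot.  [the mainland: the cut-bot, the scan-bot, the weld-bot | the island: the lift-bot, the paint-bot]
6. Smuggler goes back to the mainland alone.  [the mainland: the cut-bot, the scan-bot, the weld-bot | the island: the lift-bot, the paint-bot]
7. Smuggler goes to the island with the weld-bot.  [the mainland: the cut-bot, the scan-bot | the island: the lift-bot, the paint-bot, the weld-bot]
8. Smuggler goes back to the mainland alone.  [the mainland: the cut-bot, the scan-bot | the island: the lift-bot, the paint-bot, the weld-bot]
9. Smuggler goes to the island with the cut-bot.  [the mainland: the scan-bot | the island: the cut-bot, the lift-bot, the paint-bot, the weld-bot]
10. Smuggler goes back to the mainland alone.  [the mainland: the scan-bot | the island: the cut-bot, the lift-bot, the paint-bot, the weld-bot]
11. Smuggler goes to the island with the scan-bot.  [the mainland: — | the island: the cut-bot, the lift-bot, the paint-bot, the scan-bot, the weld-bot]

Yes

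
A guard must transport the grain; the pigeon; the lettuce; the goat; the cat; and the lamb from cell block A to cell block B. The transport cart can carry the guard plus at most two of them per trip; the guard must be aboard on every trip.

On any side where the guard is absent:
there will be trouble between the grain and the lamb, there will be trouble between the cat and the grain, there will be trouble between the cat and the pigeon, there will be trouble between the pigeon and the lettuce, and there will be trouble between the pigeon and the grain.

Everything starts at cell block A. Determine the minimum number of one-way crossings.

9

Counting alone: the guard can take at most 2 across per trip to cell block B, so moving all 6 needs at least 3 loaded trips out, with a return between consecutive ones — at least 5 crossings.
The safety rule pushes this higher. Following every safe sequence of crossings, the most of the 6 that can be at cell block B as the transport cart arrives there on crossings 5, 7 is 4, 5 respectively — never all 6.
So no plan with fewer than 9 crossings exists, and this one achieves 9:
1. Guard goes to cell block B with the grain and the pigeon.
2. Guard goes back to cell block A with the grain.
3. Guard goes to cell block B with the grain and the lettuce.
4. Guard goes back to cell block A with the pigeon.
5. Guard goes to cell block B with the goat and the pigeon.
6. Guard goes back to cell block A with the pigeon.
7. Guard goes to cell block B with the cat and the lamb.
8. Guard goes back to cell block A with the grain.
9. Guard goes to cell block B with the grain and the pigeon.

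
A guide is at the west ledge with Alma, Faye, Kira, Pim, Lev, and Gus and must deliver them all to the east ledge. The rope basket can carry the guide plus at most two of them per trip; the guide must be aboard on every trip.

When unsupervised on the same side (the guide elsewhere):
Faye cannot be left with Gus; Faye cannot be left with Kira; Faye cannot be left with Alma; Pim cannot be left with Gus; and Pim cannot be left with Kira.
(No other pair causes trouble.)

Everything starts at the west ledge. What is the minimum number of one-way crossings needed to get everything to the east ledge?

7

Counting alone: the guide can take at most 2 across per trip to the east ledge, so moving all 6 needs at least 3 loaded trips out, with a return between consecutive ones — at least 5 crossings.
The safety rule pushes this higher. Following every safe sequence of crossings, the most of the 6 that can be at the east ledge as the rope basket arrives there on crossing 5 is 5 — never all 6.
So no plan with fewer than 7 crossings exists, and this one achieves 7:
1. Guide goes to the east ledge with Faye and Pim.
2. Guide goes back to the west ledge alone.
3. Guide goes to the east ledge with Alma and Kira.
4. Guide goes back to the west ledge with Faye and Pim.
5. Guide goes to the east ledge with Gus and Lev.
6. Guide goes back to the west ledge alone.
7. Guide goes to the east ledge with Faye and Pim.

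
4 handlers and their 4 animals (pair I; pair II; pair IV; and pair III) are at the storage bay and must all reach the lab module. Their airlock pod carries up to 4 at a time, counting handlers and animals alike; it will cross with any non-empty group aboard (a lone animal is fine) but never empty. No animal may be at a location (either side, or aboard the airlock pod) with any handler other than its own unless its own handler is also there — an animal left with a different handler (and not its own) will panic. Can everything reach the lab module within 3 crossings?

Counting alone: each trip to the lab module takes at most 4 across and each return brings at least 1 back, so after t trips out (and t−1 returns) at most 4t − (t−1) of the 8 are across; that first reaches 8 at t = 3, so at least 5 crossings are needed.
Since 3 < 5, 3 crossings cannot be enough. (The shortest complete plan in fact takes 5:)
1. animal I and handler I cross → the lab module.
2. handler I crosses ← the storage bay.
3. handler I, handler II, handler III, and handler IV cross → the lab module.
4. animal I crosses ← the storage bay.
5. animal I, animal II, animal III, and animal IV cross → the lab module.

No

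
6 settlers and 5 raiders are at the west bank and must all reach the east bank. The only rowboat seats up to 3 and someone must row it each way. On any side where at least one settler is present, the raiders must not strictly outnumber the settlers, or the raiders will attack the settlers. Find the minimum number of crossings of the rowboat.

9

Counting alone: each trip to the east bank takes at most 3 across and each return brings at least 1 back, so after t trips out (and t−1 returns) at most 3t − (t−1) of the 11 are across; that first reaches 11 at t = 5, so at least 9 crossings are needed.
The plan below uses exactly 9 crossings, so it is optimal:
1. 3 raiders → the east bank.  (the west bank: 6S 2R; the east bank: 0S 3R)
2. 1 raider ← the west bank.  (the west bank: 6S 3R; the east bank: 0S 2R)
3. 3 settlers → the east bank.  (the west bank: 3S 3R; the east bank: 3S 2R)
4. 1 settler ← the west bank.  (the west bank: 4S 3R; the east bank: 2S 2R)
5. 2 settlers and 1 raider → the east bank.  (the west bank: 2S 2R; the east bank: 4S 3R)
6. 1 settler ← the west bank.  (the west bank: 3S 2R; the east bank: 3S 3R)
7. 2 settlers and 1 raider → the east bank.  (the west bank: 1S 1R; the east bank: 5S 4R)
8. 1 settler ← the west bank.  (the west bank: 2S 1R; the east bank: 4S 4R)
9. 2 settlers and 1 raider → the east bank.  (the west bank: 0S 0R; the east bank: 6S 5R)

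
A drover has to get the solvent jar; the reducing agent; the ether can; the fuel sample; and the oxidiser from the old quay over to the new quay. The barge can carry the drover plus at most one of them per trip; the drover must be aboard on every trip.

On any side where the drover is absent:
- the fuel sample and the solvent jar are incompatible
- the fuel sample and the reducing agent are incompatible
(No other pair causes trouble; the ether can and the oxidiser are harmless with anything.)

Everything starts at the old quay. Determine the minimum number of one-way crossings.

Counting alone: the drover can take at most 1 across per trip to the new quay, so moving all 5 needs at least 5 loaded trips out, with a return between consecutive ones — at least 9 crossings.
The safety rule pushes this higher. Following every safe sequence of crossings, the most of the 5 that can be at the new quay as the barge arrives there on crossing 9 is 4 — never all 5.
So no plan with fewer than 11 crossings exists, and this one achieves 11:
1. Drover goes to the new quay with the fuel sample.  [the old quay: the ether can, the oxidiser, the reducing agent, the solvent jar | the new quay: the fuel sample]
2. Drover goes back to the old quay alone.  [the old quay: the ether can, the oxidiser, the reducing agent, the solvent jar | the new quay: the fuel sample]
3. Drover goes to the new quay with the solvent jar.  [the old quay: the ether can, the oxidiser, the reducing agent | the new quay: the fuel sample, the solvent jar]
4. Drover goes back to the old quay with the fuel sample.  [the old quay: the ether can, the fuel sample, the oxidiser, the reducing agent | the new quay: the solvent jar]
5. Drover goes to the new quay with the reducing agent.  [the old quay: the ether can, the fuel sample, the oxidiser | the new quay: the reducing agent, the solvent jar]
6. Drover goes back to the old quay alone.  [the old quay: the ether can, the fuel sample, the oxidiser | the new quay: the reducing agent, the solvent jar]
7. Drover goes to the new quay with the ether can.  [the old quay: the fuel sample, the oxidiser | the new quay: the ether can, the reducing agent, the solvent jar]
8. Drover goes back to the old quay alone.  [the old quay: the fuel sample, the oxidiser | the new quay: the ether can, the reducing agent, the solvent jar]
9. Drover goes to the new quay with the oxidiser.  [the old quay: the fuel sample | the new quay: the ether can, the oxidiser, the reducing agent, the solvent jar]
10. Drover goes back to the old quay alone.  [the old quay: the fuel sample | the new quay: the ether can, the oxidiser, the reducing agent, the solvent jar]
11. Drover goes to the new quay with the fuel sample.  [the old quay: — | the new quay: the ether can, the fuel sample, the oxidiser, the reducing agent, the solvent jar]

11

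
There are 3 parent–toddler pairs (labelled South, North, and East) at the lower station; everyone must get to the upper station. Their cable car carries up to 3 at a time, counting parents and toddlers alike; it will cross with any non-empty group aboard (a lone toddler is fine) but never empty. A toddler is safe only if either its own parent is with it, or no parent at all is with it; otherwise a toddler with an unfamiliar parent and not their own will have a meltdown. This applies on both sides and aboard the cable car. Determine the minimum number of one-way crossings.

5

Counting alone: each trip to the upper station takes at most 3 across and each return brings at least 1 back, so after t trips out (and t−1 returns) at most 3t − (t−1) of the 6 are across; that first reaches 6 at t = 3, so at least 5 crossings are needed.
The plan below uses exactly 5 crossings, so it is optimal:
1. parent South and toddler South cross → the upper station.
2. parent South crosses ← the lower station.
3. parent East, parent North, and parent South cross → the upper station.
4. toddler South crosses ← the lower station.
5. toddler East, toddler North, and toddler South cross → the upper station.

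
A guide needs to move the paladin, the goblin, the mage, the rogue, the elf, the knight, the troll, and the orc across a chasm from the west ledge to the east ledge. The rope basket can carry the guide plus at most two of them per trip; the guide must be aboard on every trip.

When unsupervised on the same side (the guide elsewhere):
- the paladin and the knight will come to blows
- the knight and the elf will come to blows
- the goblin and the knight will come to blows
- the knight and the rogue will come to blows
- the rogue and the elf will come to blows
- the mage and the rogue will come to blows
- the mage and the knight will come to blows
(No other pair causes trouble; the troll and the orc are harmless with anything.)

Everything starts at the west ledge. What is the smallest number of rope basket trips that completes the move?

Counting alone: the guide can take at most 2 across per trip to the east ledge, so moving all 8 needs at least 4 loaded trips out, with a return between consecutive ones — at least 7 crossings.
The safety rule pushes this higher. Following every safe sequence of crossings, the most of the 8 that can be at the east ledge as the rope basket arrives there on crossings 7, 9, 11 is 5, 6, 7 respectively — never all 8.
So no plan with fewer than 13 crossings exists, and this one achieves 13:
1. Guide goes to the east ledge with the knight and the rogue.  [the west ledge: the elf, the goblin, the mage, the orc, the paladin, the troll | the east ledge: the knight, the rogue]
2. Guide goes back to the west ledge with the rogue.  [the west ledge: the elf, the goblin, the mage, the orc, the paladin, the rogue, the troll | the east ledge: the knight]
3. Guide goes to the east ledge with the paladin and the rogue.  [the west ledge: the elf, the goblin, the mage, the orc, the troll | the east ledge: the knight, the paladin, the rogue]
4. Guide goes back to the west ledge with the knight.  [the west ledge: the elf, the goblin, the knight, the mage, the orc, the troll | the east ledge: the paladin, the rogue]
5. Guide goes to the east ledge with the goblin and the knight.  [the west ledge: the elf, the mage, the orc, the troll | the east ledge: the goblin, the knight, the paladin, the rogue]
6. Guide goes back to the west ledge with the knight.  [the west ledge: the elf, the knight, the mage, the orc, the troll | the east ledge: the goblin, the paladin, the rogue]
7. Guide goes to the east ledge with the elf and the mage.  [the west ledge: the knight, the orc, the troll | the east ledge: the elf, the goblin, the mage, the paladin, the rogue]
8. Guide goes back to the west ledge with the rogue.  [the west ledge: the knight, the orc, the rogue, the troll | the east ledge: the elf, the goblin, the mage, the paladin]
9. Guide goes to the east ledge with the rogue and the troll.  [the west ledge: the knight, the orc | the east ledge: the elf, the goblin, the mage, the paladin, the rogue, the troll]
10. Guide goes back to the west ledge with the rogue.  [the west ledge: the knight, the orc, the rogue | the east ledge: the elf, the goblin, the mage, the paladin, the troll]
11. Guide goes to the east ledge with the orc and the rogue.  [the west ledge: the knight | the east ledge: the elf, the goblin, the mage, the orc, the paladin, the rogue, the troll]
12. Guide goes back to the west ledge with the rogue.  [the west ledge: the knight, the rogue | the east ledge: the elf, the goblin, the mage, the orc, the paladin, the troll]
13. Guide goes to the east ledge with the knight and the rogue.  [the west ledge: — | the east ledge: the elf, the goblin, the knight, the mage, the orc, the paladin, the rogue, the troll]

13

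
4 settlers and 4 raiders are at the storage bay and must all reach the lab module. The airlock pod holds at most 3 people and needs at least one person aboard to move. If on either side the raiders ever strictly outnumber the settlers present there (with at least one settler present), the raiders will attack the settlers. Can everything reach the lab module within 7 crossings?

No

Counting alone: each trip to the lab module takes at most 3 across and each return brings at least 1 back, so after t trips out (and t−1 returns) at most 3t − (t−1) of the 8 are across; that first reaches 8 at t = 4, so at least 7 crossings are needed.
The safety rule pushes this higher. Following every safe sequence of crossings, the most of the 8 that can be at the lab module as the airlock pod arrives there on crossing 7 is 7 — never all 8.
So the move cannot be finished within 7 crossings. (The shortest complete plan takes 9:)
1. 2 raiders → the lab module.  (the storage bay: 4S 2R; the lab module: 0S 2R)
2. 1 raider ← the storage bay.  (the storage bay: 4S 3R; the lab module: 0S 1R)
3. 3 raiders → the lab module.  (the storage bay: 4S 0R; the lab module: 0S 4R)
4. 1 raider ← the storage bay.  (the storage bay: 4S 1R; the lab module: 0S 3R)
5. 3 settlers → the lab module.  (the storage bay: 1S 1R; the lab module: 3S 3R)
6. 1 settler and 1 raider ← the storage bay.  (the storage bay: 2S 2R; the lab module: 2S 2R)
7. 2 settlers → the lab module.  (the storage bay: 0S 2R; the lab module: 4S 2R)
8. 1 raider ← the storage bay.  (the storage bay: 0S 3R; the lab module: 4S 1R)
9. 3 raiders → the lab module.  (the storage bay: 0S 0R; the lab module: 4S 4R)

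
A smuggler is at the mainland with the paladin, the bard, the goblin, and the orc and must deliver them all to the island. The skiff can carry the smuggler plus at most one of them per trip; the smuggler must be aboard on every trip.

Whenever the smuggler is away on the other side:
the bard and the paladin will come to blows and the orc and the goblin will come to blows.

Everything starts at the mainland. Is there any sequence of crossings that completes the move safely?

No

Whatever the first load, the items left behind include a forbidden pair without the smuggler. No opening move is safe, so no plan exists.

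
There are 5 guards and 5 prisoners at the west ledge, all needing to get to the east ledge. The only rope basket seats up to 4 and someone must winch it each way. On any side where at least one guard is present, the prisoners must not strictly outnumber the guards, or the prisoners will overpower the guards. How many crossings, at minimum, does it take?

7

Counting alone: each trip to the east ledge takes at most 4 across and each return brings at least 1 back, so after t trips out (and t−1 returns) at most 4t − (t−1) of the 10 are across; that first reaches 10 at t = 3, so at least 5 crossings are needed.
The safety rule pushes this higher. Following every safe sequence of crossings, the most of the 10 that can be at the east ledge as the rope basket arrives there on crossing 5 is 9 — never all 10.
So no plan with fewer than 7 crossings exists, and this one achieves 7:
1. 2 prisoners → the east ledge.  (the west ledge: 5G 3P; the east ledge: 0G 2P)
2. 1 prisoner ← the west ledge.  (the west ledge: 5G 4P; the east ledge: 0G 1P)
3. 4 prisoners → the east ledge.  (the west ledge: 5G 0P; the east ledge: 0G 5P)
4. 1 prisoner ← the west ledge.  (the west ledge: 5G 1P; the east ledge: 0G 4P)
5. 4 guards → the east ledge.  (the west ledge: 1G 1P; the east ledge: 4G 4P)
6. 1 guard and 1 prisoner ← the west ledge.  (the west ledge: 2G 2P; the east ledge: 3G 3P)
7. 2 guards and 2 prisoners → the east ledge.  (the west ledge: 0G 0P; the east ledge: 5G 5P)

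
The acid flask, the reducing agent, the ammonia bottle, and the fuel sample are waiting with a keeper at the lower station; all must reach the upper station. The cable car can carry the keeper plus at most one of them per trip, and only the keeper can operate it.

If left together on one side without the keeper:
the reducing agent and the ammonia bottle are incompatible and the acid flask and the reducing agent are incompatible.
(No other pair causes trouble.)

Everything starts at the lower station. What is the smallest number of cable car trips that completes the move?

Counting alone: the keeper can take at most 1 across per trip to the upper station, so moving all 4 needs at least 4 loaded trips out, with a return between consecutive ones — at least 7 crossings.
The safety rule pushes this higher. Following every safe sequence of crossings, the most of the 4 that can be at the upper station as the cable car arrives there on crossing 7 is 3 — never all 4.
So no plan with fewer than 9 crossings exists, and this one achieves 9:
1. Keeper goes to the upper station with the reducing agent.  [the lower station: the acid flask, the ammonia bottle, the fuel sample | the upper station: the reducing agent]
2. Keeper goes back to the lower station alone.  [the lower station: the acid flask, the ammonia bottle, the fuel sample | the upper station: the reducing agent]
3. Keeper goes to the upper station with the acid flask.  [the lower station: the ammonia bottle, the fuel sample | the upper station: the acid flask, the reducing agent]
4. Keeper goes back to the lower station with the reducing agent.  [the lower station: the ammonia bottle, the fuel sample, the reducing agent | the upper station: the acid flask]
5. Keeper goes to the upper station with the ammonia bottle.  [the lower station: the fuel sample, the reducing agent | the upper station: the acid flask, the ammonia bottle]
6. Keeper goes back to the lower station alone.  [the lower station: the fuel sample, the reducing agent | the upper station: the acid flask, the ammonia bottle]
7. Keeper goes to the upper station with the fuel sample.  [the lower station: the reducing agent | the upper station: the acid flask, the ammonia bottle, the fuel sample]
8. Keeper goes back to the lower station alone.  [the lower station: the reducing agent | the upper station: the acid flask, the ammonia bottle, the fuel sample]
9. Keeper goes to the upper station with the reducing agent.  [the lower station: — | the upper station: the acid flask, the ammonia bottle, the fuel sample, the reducing agent]

9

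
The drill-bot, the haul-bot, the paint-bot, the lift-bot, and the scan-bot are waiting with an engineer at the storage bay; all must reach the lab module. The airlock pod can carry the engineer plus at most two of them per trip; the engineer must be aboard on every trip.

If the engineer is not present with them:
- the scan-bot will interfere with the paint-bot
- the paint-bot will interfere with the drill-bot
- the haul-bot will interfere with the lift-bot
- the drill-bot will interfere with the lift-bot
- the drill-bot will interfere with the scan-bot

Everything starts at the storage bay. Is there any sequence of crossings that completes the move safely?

No

Whatever the first load, the items left behind include a forbidden pair without the engineer. No opening move is safe, so no plan exists.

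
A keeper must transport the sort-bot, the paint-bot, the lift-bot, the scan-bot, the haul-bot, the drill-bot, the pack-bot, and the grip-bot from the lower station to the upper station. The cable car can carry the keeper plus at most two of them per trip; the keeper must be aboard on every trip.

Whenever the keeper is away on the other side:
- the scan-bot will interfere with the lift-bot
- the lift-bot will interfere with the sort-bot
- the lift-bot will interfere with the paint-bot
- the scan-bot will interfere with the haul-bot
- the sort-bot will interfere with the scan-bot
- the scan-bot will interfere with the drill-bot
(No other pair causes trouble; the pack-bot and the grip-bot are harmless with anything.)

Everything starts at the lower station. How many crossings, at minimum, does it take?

13

Counting alone: the keeper can take at most 2 across per trip to the upper station, so moving all 8 needs at least 4 loaded trips out, with a return between consecutive ones — at least 7 crossings.
The safety rule pushes this higher. Following every safe sequence of crossings, the most of the 8 that can be at the upper station as the cable car arrives there on crossings 7, 9, 11 is 5, 6, 7 respectively — never all 8.
So no plan with fewer than 13 crossings exists, and this one achieves 13:
1. Keeper goes to the upper station with the lift-bot and the scan-bot.  [the lower station: the drill-bot, the grip-bot, the haul-bot, the pack-bot, the paint-bot, the sort-bot | the upper station: the lift-bot, the scan-bot]
2. Keeper goes back to the lower station with the lift-bot.  [the lower station: the drill-bot, the grip-bot, the haul-bot, the lift-bot, the pack-bot, the paint-bot, the sort-bot | the upper station: the scan-bot]
3. Keeper goes to the upper station with the paint-bot and the sort-bot.  [the lower station: the drill-bot, the grip-bot, the haul-bot, the lift-bot, the pack-bot | the upper station: the paint-bot, the scan-bot, the sort-bot]
4. Keeper goes back to the lower station with the sort-bot.  [the lower station: the drill-bot, the grip-bot, the haul-bot, the lift-bot, the pack-bot, the sort-bot | the upper station: the paint-bot, the scan-bot]
5. Keeper goes to the upper station with the haul-bot and the sort-bot.  [the lower station: the drill-bot, the grip-bot, the lift-bot, the pack-bot | the upper station: the haul-bot, the paint-bot, the scan-bot, the sort-bot]
6. Keeper goes back to the lower station with the scan-bot.  [the lower station: the drill-bot, the grip-bot, the lift-bot, the pack-bot, the scan-bot | the upper station: the haul-bot, the paint-bot, the sort-bot]
7. Keeper goes to the upper station with the drill-bot and the lift-bot.  [the lower station: the grip-bot, the pack-bot, the scan-bot | the upper station: the drill-bot, the haul-bot, the lift-bot, the paint-bot, the sort-bot]
8. Keeper goes back to the lower station with the lift-bot.  [the lower station: the grip-bot, the lift-bot, the pack-bot, the scan-bot | the upper station: the drill-bot, the haul-bot, the paint-bot, the sort-bot]
9. Keeper goes to the upper station with the lift-bot and the pack-bot.  [the lower station: the grip-bot, the scan-bot | the upper station: the drill-bot, the haul-bot, the lift-bot, the pack-bot, the paint-bot, the sort-bot]
10. Keeper goes back to the lower station with the lift-bot.  [the lower station: the grip-bot, the lift-bot, the scan-bot | the upper station: the drill-bot, the haul-bot, the pack-bot, the paint-bot, the sort-bot]
11. Keeper goes to the upper station with the grip-bot and the lift-bot.  [the lower station: the scan-bot | the upper station: the drill-bot, the grip-bot, the haul-bot, the lift-bot, the pack-bot, the paint-bot, the sort-bot]
12. Keeper goes back to the lower station with the lift-bot.  [the lower station: the lift-bot, the scan-bot | the upper station: the drill-bot, the grip-bot, the haul-bot, the pack-bot, the paint-bot, the sort-bot]
13. Keeper goes to the upper station with the lift-bot and the scan-bot.  [the lower station: — | the upper station: the drill-bot, the grip-bot, the haul-bot, the lift-bot, the pack-bot, the paint-bot, the scan-bot, the sort-bot]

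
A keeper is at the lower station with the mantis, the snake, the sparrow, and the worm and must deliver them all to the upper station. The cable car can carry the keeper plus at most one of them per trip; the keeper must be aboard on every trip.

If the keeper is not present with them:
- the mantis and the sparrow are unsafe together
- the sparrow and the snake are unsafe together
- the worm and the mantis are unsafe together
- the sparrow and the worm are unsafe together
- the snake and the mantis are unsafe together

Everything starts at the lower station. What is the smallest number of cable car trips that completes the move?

Whatever the first load, the items left behind include a forbidden pair without the keeper. No opening move is safe, so no plan exists.

impossible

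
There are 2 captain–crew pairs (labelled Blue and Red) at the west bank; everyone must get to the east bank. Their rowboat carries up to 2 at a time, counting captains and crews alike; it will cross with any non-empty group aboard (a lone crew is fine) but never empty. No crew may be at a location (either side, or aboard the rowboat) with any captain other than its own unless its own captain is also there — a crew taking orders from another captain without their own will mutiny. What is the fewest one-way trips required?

Counting alone: each trip to the east bank takes at most 2 across and each return brings at least 1 back, so after t trips out (and t−1 returns) at most 2t − (t−1) of the 4 are across; that first reaches 4 at t = 3, so at least 5 crossings are needed.
The plan below uses exactly 5 crossings, so it is optimal:
1. captain Blue and crew Blue cross → the east bank.
2. captain Blue crosses ← the west bank.
3. captain Blue and captain Red cross → the east bank.
4. captain Red crosses ← the west bank.
5. captain Red and crew Red cross → the east bank.

5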